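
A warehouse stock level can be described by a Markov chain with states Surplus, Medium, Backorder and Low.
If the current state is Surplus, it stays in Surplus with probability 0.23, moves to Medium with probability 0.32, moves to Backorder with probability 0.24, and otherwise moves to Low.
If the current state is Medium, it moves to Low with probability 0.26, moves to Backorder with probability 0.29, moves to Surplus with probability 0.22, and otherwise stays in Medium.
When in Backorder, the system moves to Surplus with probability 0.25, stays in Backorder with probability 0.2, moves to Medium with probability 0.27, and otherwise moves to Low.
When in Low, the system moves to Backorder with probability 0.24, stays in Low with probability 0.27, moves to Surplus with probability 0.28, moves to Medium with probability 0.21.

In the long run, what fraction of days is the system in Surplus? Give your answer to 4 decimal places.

0.2451

Let the stationary distribution be π with π = πP and π_1 + π_2 + π_3 + π_4 = 1.
π_1 = 0.23·π_1 + 0.22·π_2 + 0.25·π_3 + 0.28·π_4
π_2 = 0.32·π_1 + 0.23·π_2 + 0.27·π_3 + 0.21·π_4
π_3 = 0.24·π_1 + 0.29·π_2 + 0.2·π_3 + 0.24·π_4
Solving with the normalization constraint gives π = (0.2451, 0.2567, 0.2431, 0.2552).
So the stationary probability of Surplus is 0.2451.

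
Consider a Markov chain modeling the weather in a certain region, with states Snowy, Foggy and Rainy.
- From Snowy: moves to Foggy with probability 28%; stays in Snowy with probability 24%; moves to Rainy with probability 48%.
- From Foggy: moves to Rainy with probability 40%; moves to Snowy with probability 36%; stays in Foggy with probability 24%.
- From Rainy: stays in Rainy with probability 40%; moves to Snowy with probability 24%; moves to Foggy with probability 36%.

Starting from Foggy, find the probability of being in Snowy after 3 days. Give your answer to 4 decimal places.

0.2763

Propagate the distribution vector 3 days from Foggy.
After 0 days: (0.0000, 1.0000, 0.0000)
After 1 day: (0.3600, 0.2400, 0.4000)
After 2 days: (0.2688, 0.3024, 0.4288)
After 3 days: (0.2763, 0.3022, 0.4215)
P(in Snowy after 3 days) = 0.2763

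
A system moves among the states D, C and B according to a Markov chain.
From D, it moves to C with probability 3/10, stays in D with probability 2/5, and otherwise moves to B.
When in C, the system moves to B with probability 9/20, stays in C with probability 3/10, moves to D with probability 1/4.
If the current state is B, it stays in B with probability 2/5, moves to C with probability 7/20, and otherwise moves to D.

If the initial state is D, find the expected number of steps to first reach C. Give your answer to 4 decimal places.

3.1579

Let t(s) be the expected number of steps to first reach C from state s, with t(C) = 0. Conditioning on the first step:
t(D) = 1 + 0.4·t(D) + 0.3·t(B)
t(B) = 1 + 0.25·t(D) + 0.4·t(B)
Solving: t(D) = 3.1579, t(B) = 2.9825.
Expected steps from D to C: 3.1579.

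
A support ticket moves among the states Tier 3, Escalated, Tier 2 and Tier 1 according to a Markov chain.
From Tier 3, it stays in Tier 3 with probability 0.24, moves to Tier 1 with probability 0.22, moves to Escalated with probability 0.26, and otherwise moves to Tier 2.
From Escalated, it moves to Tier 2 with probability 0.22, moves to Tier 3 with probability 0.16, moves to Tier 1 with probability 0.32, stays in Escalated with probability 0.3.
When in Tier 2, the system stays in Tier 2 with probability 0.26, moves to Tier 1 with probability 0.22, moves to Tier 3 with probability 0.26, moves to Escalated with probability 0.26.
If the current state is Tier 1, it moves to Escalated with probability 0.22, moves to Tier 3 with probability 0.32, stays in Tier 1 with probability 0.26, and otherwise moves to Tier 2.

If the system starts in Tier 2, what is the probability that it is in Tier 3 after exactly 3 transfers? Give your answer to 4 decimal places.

Propagate the distribution vector 3 transfers from Tier 2.
After 0 transfers: (0.0000, 0.0000, 1.0000, 0.0000)
After 1 transfer: (0.2600, 0.2600, 0.2600, 0.2200)
After 2 transfers: (0.2420, 0.2616, 0.2416, 0.2548)
After 3 transfers: (0.2443, 0.2603, 0.2391, 0.2564)
P(in Tier 3 after 3 transfers) = 0.2443

0.2443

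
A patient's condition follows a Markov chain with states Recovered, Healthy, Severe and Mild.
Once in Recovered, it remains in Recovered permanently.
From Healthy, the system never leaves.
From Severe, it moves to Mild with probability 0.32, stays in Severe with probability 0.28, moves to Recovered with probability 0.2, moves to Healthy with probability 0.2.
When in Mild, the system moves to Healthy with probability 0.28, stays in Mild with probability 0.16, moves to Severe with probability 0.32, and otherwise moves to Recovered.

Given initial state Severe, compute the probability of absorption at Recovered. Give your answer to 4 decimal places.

0.4873

Let h(s) be the probability of absorption at Recovered starting from transient state s. Then h(Recovered) = 1 and h(Healthy) = 0. By first-step analysis:
h(Severe) = 0.2·1 + 0.2·0 + 0.28·h(Severe) + 0.32·h(Mild)
h(Mild) = 0.24·1 + 0.28·0 + 0.32·h(Severe) + 0.16·h(Mild)
Solving: h(Severe) = 0.4873, h(Mild) = 0.4713.
Starting from Severe, the probability is 0.4873.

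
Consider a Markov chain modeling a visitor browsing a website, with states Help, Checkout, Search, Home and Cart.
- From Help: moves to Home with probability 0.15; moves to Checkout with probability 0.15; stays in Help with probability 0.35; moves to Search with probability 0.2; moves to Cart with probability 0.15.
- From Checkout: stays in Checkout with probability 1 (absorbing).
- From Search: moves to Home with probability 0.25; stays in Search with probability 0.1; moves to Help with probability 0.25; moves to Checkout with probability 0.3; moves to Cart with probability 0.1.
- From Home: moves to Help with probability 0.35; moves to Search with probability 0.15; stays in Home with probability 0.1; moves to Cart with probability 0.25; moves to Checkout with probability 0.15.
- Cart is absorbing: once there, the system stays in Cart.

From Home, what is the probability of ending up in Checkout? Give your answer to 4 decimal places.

Let h(s) be the probability of absorption at Checkout starting from transient state s. Then h(Checkout) = 1 and h(Cart) = 0. By first-step analysis:
h(Help) = 0.35·h(Help) + 0.15·1 + 0.2·h(Search) + 0.15·h(Home) + 0.15·0
h(Search) = 0.25·h(Help) + 0.3·1 + 0.1·h(Search) + 0.25·h(Home) + 0.1·0
h(Home) = 0.35·h(Help) + 0.15·1 + 0.15·h(Search) + 0.1·h(Home) + 0.25·0
Solving: h(Help) = 0.5284, h(Search) = 0.6118, h(Home) = 0.4741.
Starting from Home, the probability is 0.4741.

0.4741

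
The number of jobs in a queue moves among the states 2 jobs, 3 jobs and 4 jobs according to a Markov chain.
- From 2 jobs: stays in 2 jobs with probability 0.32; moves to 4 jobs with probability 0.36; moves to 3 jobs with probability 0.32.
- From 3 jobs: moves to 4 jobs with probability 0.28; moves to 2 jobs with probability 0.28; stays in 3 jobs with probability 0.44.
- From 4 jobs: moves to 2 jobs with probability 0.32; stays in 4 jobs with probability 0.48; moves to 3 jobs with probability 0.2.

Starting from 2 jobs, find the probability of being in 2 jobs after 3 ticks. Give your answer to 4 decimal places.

0.3074

Propagate the distribution vector 3 ticks from 2 jobs.
After 0 ticks: (1.0000, 0.0000, 0.0000)
After 1 tick: (0.3200, 0.3200, 0.3600)
After 2 ticks: (0.3072, 0.3152, 0.3776)
After 3 ticks: (0.3074, 0.3125, 0.3801)
P(in 2 jobs after 3 ticks) = 0.3074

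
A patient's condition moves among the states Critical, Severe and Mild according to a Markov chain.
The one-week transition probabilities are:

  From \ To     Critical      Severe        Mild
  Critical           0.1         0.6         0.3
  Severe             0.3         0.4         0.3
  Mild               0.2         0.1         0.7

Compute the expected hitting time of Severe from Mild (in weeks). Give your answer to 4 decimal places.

Let t(s) be the expected number of weeks to first reach Severe from state s, with t(Severe) = 0. Conditioning on the first week:
t(Critical) = 1 + 0.1·t(Critical) + 0.3·t(Mild)
t(Mild) = 1 + 0.2·t(Critical) + 0.7·t(Mild)
Solving: t(Critical) = 2.8571, t(Mild) = 5.2381.
Expected weeks from Mild to Severe: 5.2381.

5.2381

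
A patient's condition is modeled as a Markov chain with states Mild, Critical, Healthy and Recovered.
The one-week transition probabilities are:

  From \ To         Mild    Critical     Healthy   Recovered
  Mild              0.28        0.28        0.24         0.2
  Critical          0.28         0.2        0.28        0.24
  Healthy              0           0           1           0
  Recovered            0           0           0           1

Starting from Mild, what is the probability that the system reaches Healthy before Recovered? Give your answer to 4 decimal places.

0.5434

Let h(s) be the probability of absorption at Healthy starting from transient state s. Then h(Healthy) = 1 and h(Recovered) = 0. By first-step analysis:
h(Mild) = 0.28·h(Mild) + 0.28·h(Critical) + 0.24·1 + 0.2·0
h(Critical) = 0.28·h(Mild) + 0.2·h(Critical) + 0.28·1 + 0.24·0
Solving: h(Mild) = 0.5434, h(Critical) = 0.5402.
Starting from Mild, the probability is 0.5434.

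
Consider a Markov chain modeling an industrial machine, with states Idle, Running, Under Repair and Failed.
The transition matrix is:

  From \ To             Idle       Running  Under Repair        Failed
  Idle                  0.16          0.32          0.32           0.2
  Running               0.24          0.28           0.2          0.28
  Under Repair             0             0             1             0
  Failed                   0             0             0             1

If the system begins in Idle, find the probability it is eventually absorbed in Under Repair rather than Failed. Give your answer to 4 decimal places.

0.5576

Let h(s) be the probability of absorption at Under Repair starting from transient state s. Then h(Under Repair) = 1 and h(Failed) = 0. By first-step analysis:
h(Idle) = 0.16·h(Idle) + 0.32·h(Running) + 0.32·1 + 0.2·0
h(Running) = 0.24·h(Idle) + 0.28·h(Running) + 0.2·1 + 0.28·0
Solving: h(Idle) = 0.5576, h(Running) = 0.4636.
Starting from Idle, the probability is 0.5576.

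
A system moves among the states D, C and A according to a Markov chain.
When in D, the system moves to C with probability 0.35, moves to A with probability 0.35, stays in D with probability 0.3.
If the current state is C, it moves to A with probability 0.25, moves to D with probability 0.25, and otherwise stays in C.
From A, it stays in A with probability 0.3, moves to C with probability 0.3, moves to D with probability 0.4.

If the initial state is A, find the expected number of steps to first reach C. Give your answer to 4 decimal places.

3.1429

Let t(s) be the expected number of steps to first reach C from state s, with t(C) = 0. Conditioning on the first step:
t(D) = 1 + 0.3·t(D) + 0.35·t(A)
t(A) = 1 + 0.4·t(D) + 0.3·t(A)
Solving: t(D) = 3.0000, t(A) = 3.1429.
Expected steps from A to C: 3.1429.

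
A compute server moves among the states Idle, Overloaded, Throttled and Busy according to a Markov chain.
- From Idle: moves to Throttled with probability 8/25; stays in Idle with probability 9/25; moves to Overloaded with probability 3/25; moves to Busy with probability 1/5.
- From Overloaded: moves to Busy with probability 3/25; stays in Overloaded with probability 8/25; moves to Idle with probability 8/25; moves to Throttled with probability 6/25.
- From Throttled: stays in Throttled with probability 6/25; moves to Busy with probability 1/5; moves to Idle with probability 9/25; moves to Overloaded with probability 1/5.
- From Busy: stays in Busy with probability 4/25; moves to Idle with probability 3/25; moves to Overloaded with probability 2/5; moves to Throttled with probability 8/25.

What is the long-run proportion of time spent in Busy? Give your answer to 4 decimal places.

0.1739

Let the stationary distribution be π with π = πP and π_1 + π_2 + π_3 + π_4 = 1.
π_1 = 0.36·π_1 + 0.32·π_2 + 0.36·π_3 + 0.12·π_4
π_2 = 0.12·π_1 + 0.32·π_2 + 0.2·π_3 + 0.4·π_4
π_3 = 0.32·π_1 + 0.24·π_2 + 0.24·π_3 + 0.32·π_4
Solving with the normalization constraint gives π = (0.3087, 0.2387, 0.2786, 0.1739).
So the stationary probability of Busy is 0.1739.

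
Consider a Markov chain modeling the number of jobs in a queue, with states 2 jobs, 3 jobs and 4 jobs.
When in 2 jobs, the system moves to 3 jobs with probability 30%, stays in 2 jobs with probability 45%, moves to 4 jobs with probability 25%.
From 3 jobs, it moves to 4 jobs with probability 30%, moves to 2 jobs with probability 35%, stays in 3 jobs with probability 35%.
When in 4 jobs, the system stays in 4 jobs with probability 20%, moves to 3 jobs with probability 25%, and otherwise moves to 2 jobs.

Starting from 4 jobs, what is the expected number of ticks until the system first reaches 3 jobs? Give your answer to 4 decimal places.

3.6364

Let t(s) be the expected number of ticks to first reach 3 jobs from state s, with t(3 jobs) = 0. Conditioning on the first tick:
t(2 jobs) = 1 + 0.45·t(2 jobs) + 0.25·t(4 jobs)
t(4 jobs) = 1 + 0.55·t(2 jobs) + 0.2·t(4 jobs)
Solving: t(2 jobs) = 3.4711, t(4 jobs) = 3.6364.
Expected ticks from 4 jobs to 3 jobs: 3.6364.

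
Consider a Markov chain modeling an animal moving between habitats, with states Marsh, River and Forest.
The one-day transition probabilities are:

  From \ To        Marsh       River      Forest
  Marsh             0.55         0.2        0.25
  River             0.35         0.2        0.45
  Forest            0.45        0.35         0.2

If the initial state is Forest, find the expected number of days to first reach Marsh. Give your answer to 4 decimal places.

2.3834

Let t(s) be the expected number of days to first reach Marsh from state s, with t(Marsh) = 0. Conditioning on the first day:
t(River) = 1 + 0.2·t(River) + 0.45·t(Forest)
t(Forest) = 1 + 0.35·t(River) + 0.2·t(Forest)
Solving: t(River) = 2.5907, t(Forest) = 2.3834.
Expected days from Forest to Marsh: 2.3834.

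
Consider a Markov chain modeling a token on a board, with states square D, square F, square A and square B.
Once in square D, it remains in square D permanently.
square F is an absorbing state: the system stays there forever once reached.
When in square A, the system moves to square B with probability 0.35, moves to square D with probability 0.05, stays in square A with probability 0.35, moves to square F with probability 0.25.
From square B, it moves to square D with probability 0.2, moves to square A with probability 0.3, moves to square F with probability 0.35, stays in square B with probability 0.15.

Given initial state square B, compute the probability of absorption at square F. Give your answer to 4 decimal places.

0.6760

Let h(s) be the probability of absorption at square F starting from transient state s. Then h(square F) = 1 and h(square D) = 0. By first-step analysis:
h(square A) = 0.05·0 + 0.25·1 + 0.35·h(square A) + 0.35·h(square B)
h(square B) = 0.2·0 + 0.35·1 + 0.3·h(square A) + 0.15·h(square B)
Solving: h(square A) = 0.7486, h(square B) = 0.6760.
Starting from square B, the probability is 0.6760.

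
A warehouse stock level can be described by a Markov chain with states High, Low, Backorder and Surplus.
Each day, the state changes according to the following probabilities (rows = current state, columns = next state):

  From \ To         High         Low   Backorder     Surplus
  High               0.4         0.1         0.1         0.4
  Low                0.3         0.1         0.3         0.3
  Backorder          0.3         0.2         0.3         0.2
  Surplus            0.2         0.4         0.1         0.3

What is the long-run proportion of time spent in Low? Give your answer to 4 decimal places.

Let the stationary distribution be π with π = πP and π_1 + π_2 + π_3 + π_4 = 1.
π_1 = 0.4·π_1 + 0.3·π_2 + 0.3·π_3 + 0.2·π_4
π_2 = 0.1·π_1 + 0.1·π_2 + 0.2·π_3 + 0.4·π_4
π_3 = 0.1·π_1 + 0.3·π_2 + 0.3·π_3 + 0.1·π_4
Solving with the normalization constraint gives π = (0.2987, 0.2114, 0.1779, 0.3121).
So the stationary probability of Low is 0.2114.

0.2114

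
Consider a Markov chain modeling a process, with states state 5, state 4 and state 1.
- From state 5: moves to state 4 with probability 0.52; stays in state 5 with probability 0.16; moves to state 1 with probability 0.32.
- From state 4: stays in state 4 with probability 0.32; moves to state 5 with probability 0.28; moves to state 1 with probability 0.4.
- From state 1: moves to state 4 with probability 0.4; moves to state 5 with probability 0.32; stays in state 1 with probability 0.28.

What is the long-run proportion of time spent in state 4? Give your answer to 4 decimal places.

Let the stationary distribution be π with π = πP and π_1 + π_2 + π_3 = 1.
π_1 = 0.16·π_1 + 0.28·π_2 + 0.32·π_3
π_2 = 0.52·π_1 + 0.32·π_2 + 0.4·π_3
Solving with the normalization constraint gives π = (0.2621, 0.3995, 0.3384).
So the stationary probability of state 4 is 0.3995.

0.3995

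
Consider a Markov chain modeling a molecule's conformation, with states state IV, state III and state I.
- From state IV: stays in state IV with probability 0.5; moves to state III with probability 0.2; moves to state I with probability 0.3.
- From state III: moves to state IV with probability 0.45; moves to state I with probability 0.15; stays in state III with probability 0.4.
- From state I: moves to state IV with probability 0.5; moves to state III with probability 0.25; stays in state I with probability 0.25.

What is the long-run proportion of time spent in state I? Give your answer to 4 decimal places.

0.2478

Let the stationary distribution be π with π = πP and π_1 + π_2 + π_3 = 1.
π_1 = 0.5·π_1 + 0.45·π_2 + 0.5·π_3
π_2 = 0.2·π_1 + 0.4·π_2 + 0.25·π_3
Solving with the normalization constraint gives π = (0.4867, 0.2655, 0.2478).
So the stationary probability of state I is 0.2478.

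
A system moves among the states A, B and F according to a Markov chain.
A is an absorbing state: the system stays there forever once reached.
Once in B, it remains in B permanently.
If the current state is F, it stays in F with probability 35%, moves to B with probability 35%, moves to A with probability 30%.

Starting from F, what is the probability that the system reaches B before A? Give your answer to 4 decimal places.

Let h(s) be the probability of absorption at B starting from transient state s. Then h(B) = 1 and h(A) = 0. By first-step analysis:
h(F) = 0.3·0 + 0.35·1 + 0.35·h(F)
Solving: h(F) = 0.5385.
Starting from F, the probability is 0.5385.

0.5385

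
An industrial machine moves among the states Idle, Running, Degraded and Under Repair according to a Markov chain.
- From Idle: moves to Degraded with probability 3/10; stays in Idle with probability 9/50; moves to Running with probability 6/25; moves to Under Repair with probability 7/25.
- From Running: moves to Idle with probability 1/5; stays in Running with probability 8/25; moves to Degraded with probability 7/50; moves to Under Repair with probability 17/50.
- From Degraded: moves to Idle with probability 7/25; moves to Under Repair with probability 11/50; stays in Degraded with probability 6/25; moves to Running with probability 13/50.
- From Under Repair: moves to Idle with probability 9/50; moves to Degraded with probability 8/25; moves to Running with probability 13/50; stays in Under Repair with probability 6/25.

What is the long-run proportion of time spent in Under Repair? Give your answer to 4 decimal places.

Let the stationary distribution be π with π = πP and π_1 + π_2 + π_3 + π_4 = 1.
π_1 = 0.18·π_1 + 0.2·π_2 + 0.28·π_3 + 0.18·π_4
π_2 = 0.24·π_1 + 0.32·π_2 + 0.26·π_3 + 0.26·π_4
π_3 = 0.3·π_1 + 0.14·π_2 + 0.24·π_3 + 0.32·π_4
Solving with the normalization constraint gives π = (0.2101, 0.2721, 0.2471, 0.2707).
So the stationary probability of Under Repair is 0.2707.

0.2707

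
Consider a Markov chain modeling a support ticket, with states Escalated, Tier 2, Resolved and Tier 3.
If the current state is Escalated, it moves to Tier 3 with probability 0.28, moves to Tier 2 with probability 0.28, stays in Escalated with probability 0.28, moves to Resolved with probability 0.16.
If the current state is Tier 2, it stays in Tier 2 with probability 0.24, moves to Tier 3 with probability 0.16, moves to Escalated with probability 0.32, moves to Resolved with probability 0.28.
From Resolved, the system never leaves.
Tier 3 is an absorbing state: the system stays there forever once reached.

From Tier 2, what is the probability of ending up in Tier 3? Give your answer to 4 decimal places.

0.4476

Let h(s) be the probability of absorption at Tier 3 starting from transient state s. Then h(Tier 3) = 1 and h(Resolved) = 0. By first-step analysis:
h(Escalated) = 0.28·h(Escalated) + 0.28·h(Tier 2) + 0.16·0 + 0.28·1
h(Tier 2) = 0.32·h(Escalated) + 0.24·h(Tier 2) + 0.28·0 + 0.16·1
Solving: h(Escalated) = 0.5629, h(Tier 2) = 0.4476.
Starting from Tier 2, the probability is 0.4476.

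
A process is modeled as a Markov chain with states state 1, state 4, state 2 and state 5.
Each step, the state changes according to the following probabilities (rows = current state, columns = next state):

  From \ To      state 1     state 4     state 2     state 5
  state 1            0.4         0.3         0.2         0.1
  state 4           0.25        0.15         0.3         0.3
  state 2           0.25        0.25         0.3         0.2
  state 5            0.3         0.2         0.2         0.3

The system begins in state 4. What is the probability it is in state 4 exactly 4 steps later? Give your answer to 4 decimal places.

Propagate the distribution vector 4 steps from state 4.
After 0 steps: (0.0000, 1.0000, 0.0000, 0.0000)
After 1 step: (0.2500, 0.1500, 0.3000, 0.3000)
After 2 steps: (0.3025, 0.2325, 0.2450, 0.2200)
After 3 steps: (0.3064, 0.2309, 0.2478, 0.2150)
After 4 steps: (0.3067, 0.2315, 0.2479, 0.2140)
P(in state 4 after 4 steps) = 0.2315

0.2315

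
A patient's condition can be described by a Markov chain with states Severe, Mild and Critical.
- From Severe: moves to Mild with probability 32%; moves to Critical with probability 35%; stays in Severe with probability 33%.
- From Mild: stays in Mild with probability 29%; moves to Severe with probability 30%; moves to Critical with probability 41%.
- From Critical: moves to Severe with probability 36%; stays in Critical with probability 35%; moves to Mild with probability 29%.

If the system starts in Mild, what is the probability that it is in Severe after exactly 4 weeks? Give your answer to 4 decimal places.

0.3320

Propagate the distribution vector 4 weeks from Mild.
After 0 weeks: (0.0000, 1.0000, 0.0000)
After 1 week: (0.3000, 0.2900, 0.4100)
After 2 weeks: (0.3336, 0.2990, 0.3674)
After 3 weeks: (0.3321, 0.3000, 0.3679)
After 4 weeks: (0.3320, 0.3000, 0.3680)
P(in Severe after 4 weeks) = 0.3320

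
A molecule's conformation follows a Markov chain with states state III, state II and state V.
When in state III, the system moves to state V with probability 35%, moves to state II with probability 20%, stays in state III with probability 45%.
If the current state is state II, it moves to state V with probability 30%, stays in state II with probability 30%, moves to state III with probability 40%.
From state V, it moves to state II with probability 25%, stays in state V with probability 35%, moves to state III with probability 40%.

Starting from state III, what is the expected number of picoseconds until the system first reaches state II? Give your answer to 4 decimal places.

4.5977

Let t(s) be the expected number of picoseconds to first reach state II from state s, with t(state II) = 0. Conditioning on the first picosecond:
t(state III) = 1 + 0.45·t(state III) + 0.35·t(state V)
t(state V) = 1 + 0.4·t(state III) + 0.35·t(state V)
Solving: t(state III) = 4.5977, t(state V) = 4.3678.
Expected picoseconds from state III to state II: 4.5977.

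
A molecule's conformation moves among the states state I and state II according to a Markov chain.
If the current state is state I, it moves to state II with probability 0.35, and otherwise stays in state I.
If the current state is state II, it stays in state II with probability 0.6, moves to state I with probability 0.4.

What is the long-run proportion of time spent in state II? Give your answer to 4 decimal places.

0.4667

Let the stationary distribution be π with π = πP and π_1 + π_2 = 1.
π_1 = 0.65·π_1 + 0.4·π_2
Solving with the normalization constraint gives π = (0.5333, 0.4667).
So the stationary probability of state II is 0.4667.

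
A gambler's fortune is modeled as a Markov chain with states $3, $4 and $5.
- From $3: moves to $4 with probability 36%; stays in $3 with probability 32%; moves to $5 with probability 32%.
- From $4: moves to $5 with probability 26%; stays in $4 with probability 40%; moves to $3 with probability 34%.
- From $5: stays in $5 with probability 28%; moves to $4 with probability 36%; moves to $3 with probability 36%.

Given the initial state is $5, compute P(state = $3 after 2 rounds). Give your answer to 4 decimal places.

0.3384

Sum over the intermediate state after 1 round:
P = P($5→$3)·P($3→$3) + P($5→$4)·P($4→$3) + P($5→$5)·P($5→$3)
  = 0.36×0.32 + 0.36×0.34 + 0.28×0.36
  = 0.1152 + 0.1224 + 0.1008 = 0.3384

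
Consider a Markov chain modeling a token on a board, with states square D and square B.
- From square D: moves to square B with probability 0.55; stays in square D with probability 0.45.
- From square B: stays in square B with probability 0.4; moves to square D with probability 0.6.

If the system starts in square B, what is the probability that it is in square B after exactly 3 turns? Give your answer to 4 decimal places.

Propagate the distribution vector 3 turns from square B.
After 0 turns: (0.0000, 1.0000)
After 1 turn: (0.6000, 0.4000)
After 2 turns: (0.5100, 0.4900)
After 3 turns: (0.5235, 0.4765)
P(in square B after 3 turns) = 0.4765

0.4765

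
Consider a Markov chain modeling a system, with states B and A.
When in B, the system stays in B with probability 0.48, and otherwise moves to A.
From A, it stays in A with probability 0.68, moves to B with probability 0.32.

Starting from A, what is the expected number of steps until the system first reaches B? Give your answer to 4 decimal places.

Let t(s) be the expected number of steps to first reach B from state s, with t(B) = 0. Conditioning on the first step:
t(A) = 1 + 0.68·t(A)
Solving: t(A) = 3.1250.
Expected steps from A to B: 3.1250.

3.1250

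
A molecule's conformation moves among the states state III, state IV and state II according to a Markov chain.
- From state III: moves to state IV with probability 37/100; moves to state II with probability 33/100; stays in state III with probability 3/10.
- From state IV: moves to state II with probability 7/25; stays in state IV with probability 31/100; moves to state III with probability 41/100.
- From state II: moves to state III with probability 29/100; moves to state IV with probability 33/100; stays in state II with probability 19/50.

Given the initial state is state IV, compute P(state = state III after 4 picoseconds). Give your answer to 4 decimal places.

0.3337

Propagate the distribution vector 4 picoseconds from state IV.
After 0 picoseconds: (0.0000, 1.0000, 0.0000)
After 1 picosecond: (0.4100, 0.3100, 0.2800)
After 2 picoseconds: (0.3313, 0.3402, 0.3285)
After 3 picoseconds: (0.3341, 0.3364, 0.3294)
After 4 picoseconds: (0.3337, 0.3366, 0.3296)
P(in state III after 4 picoseconds) = 0.3337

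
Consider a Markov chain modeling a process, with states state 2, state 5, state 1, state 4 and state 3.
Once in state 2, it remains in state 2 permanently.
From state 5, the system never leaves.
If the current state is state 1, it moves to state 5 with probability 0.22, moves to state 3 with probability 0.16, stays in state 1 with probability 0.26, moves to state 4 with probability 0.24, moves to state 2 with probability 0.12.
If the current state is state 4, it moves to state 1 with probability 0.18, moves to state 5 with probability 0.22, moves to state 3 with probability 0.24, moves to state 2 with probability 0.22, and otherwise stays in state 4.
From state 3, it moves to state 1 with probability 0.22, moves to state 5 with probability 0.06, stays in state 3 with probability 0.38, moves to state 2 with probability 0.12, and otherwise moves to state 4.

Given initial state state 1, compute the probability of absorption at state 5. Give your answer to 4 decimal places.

0.5650

Let h(s) be the probability of absorption at state 5 starting from transient state s. Then h(state 5) = 1 and h(state 2) = 0. By first-step analysis:
h(state 1) = 0.12·0 + 0.22·1 + 0.26·h(state 1) + 0.24·h(state 4) + 0.16·h(state 3)
h(state 4) = 0.22·0 + 0.22·1 + 0.18·h(state 1) + 0.14·h(state 4) + 0.24·h(state 3)
h(state 3) = 0.12·0 + 0.06·1 + 0.22·h(state 1) + 0.22·h(state 4) + 0.38·h(state 3)
Solving: h(state 1) = 0.5650, h(state 4) = 0.5073, h(state 3) = 0.4773.
Starting from state 1, the probability is 0.5650.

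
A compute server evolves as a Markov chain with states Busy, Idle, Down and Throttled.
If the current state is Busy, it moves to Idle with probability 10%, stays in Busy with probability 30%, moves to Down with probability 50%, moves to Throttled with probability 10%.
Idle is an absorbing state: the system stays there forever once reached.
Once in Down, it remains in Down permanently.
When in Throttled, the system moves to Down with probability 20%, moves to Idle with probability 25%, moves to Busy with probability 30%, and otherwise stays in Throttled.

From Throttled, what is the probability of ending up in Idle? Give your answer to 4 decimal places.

Let h(s) be the probability of absorption at Idle starting from transient state s. Then h(Idle) = 1 and h(Down) = 0. By first-step analysis:
h(Busy) = 0.3·h(Busy) + 0.1·1 + 0.5·0 + 0.1·h(Throttled)
h(Throttled) = 0.3·h(Busy) + 0.25·1 + 0.2·0 + 0.25·h(Throttled)
Solving: h(Busy) = 0.2020, h(Throttled) = 0.4141.
Starting from Throttled, the probability is 0.4141.

0.4141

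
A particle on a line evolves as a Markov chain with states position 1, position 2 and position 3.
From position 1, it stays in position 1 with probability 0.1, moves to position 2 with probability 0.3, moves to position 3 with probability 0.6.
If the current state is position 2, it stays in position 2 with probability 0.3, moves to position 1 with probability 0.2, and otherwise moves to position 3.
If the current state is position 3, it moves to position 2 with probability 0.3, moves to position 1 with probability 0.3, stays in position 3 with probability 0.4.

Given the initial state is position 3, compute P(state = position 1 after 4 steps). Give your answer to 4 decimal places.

Propagate the distribution vector 4 steps from position 3.
After 0 steps: (0.0000, 0.0000, 1.0000)
After 1 step: (0.3000, 0.3000, 0.4000)
After 2 steps: (0.2100, 0.3000, 0.4900)
After 3 steps: (0.2280, 0.3000, 0.4720)
After 4 steps: (0.2244, 0.3000, 0.4756)
P(in position 1 after 4 steps) = 0.2244

0.2244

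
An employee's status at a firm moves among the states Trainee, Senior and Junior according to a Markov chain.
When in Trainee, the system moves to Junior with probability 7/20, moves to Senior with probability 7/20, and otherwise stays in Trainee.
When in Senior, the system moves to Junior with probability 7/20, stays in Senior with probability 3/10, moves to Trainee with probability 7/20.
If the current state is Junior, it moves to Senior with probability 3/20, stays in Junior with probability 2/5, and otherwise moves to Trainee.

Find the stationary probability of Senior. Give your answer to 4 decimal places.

0.2632

Let the stationary distribution be π with π = πP and π_1 + π_2 + π_3 = 1.
π_1 = 0.3·π_1 + 0.35·π_2 + 0.45·π_3
π_2 = 0.35·π_1 + 0.3·π_2 + 0.15·π_3
Solving with the normalization constraint gives π = (0.3684, 0.2632, 0.3684).
So the stationary probability of Senior is 0.2632.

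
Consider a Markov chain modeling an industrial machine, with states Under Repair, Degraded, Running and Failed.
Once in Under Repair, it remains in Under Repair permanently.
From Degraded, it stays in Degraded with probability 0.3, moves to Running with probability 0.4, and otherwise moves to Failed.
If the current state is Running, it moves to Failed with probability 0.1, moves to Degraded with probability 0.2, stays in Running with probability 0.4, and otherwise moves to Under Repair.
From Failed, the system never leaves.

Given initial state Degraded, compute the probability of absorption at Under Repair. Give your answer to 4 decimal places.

0.3529

Let h(s) be the probability of absorption at Under Repair starting from transient state s. Then h(Under Repair) = 1 and h(Failed) = 0. By first-step analysis:
h(Degraded) = 0.3·h(Degraded) + 0.4·h(Running) + 0.3·0
h(Running) = 0.3·1 + 0.2·h(Degraded) + 0.4·h(Running) + 0.1·0
Solving: h(Degraded) = 0.3529, h(Running) = 0.6176.
Starting from Degraded, the probability is 0.3529.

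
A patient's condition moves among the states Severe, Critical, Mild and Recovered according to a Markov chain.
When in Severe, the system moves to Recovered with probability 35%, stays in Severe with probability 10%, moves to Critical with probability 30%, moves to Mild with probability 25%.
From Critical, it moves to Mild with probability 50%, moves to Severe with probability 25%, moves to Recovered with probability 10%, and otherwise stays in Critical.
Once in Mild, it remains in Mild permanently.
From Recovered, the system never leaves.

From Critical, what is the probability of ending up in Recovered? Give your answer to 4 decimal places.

0.2572

Let h(s) be the probability of absorption at Recovered starting from transient state s. Then h(Recovered) = 1 and h(Mild) = 0. By first-step analysis:
h(Severe) = 0.1·h(Severe) + 0.3·h(Critical) + 0.25·0 + 0.35·1
h(Critical) = 0.25·h(Severe) + 0.15·h(Critical) + 0.5·0 + 0.1·1
Solving: h(Severe) = 0.4746, h(Critical) = 0.2572.
Starting from Critical, the probability is 0.2572.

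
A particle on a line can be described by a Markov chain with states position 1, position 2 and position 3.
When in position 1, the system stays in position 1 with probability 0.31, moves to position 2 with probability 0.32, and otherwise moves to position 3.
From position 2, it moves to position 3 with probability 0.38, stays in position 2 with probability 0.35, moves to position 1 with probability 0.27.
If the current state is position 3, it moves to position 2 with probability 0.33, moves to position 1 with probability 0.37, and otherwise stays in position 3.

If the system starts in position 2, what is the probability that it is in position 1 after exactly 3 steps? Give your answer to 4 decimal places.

Propagate the distribution vector 3 steps from position 2.
After 0 steps: (0.0000, 1.0000, 0.0000)
After 1 step: (0.2700, 0.3500, 0.3800)
After 2 steps: (0.3188, 0.3343, 0.3469)
After 3 steps: (0.3174, 0.3335, 0.3491)
P(in position 1 after 3 steps) = 0.3174

0.3174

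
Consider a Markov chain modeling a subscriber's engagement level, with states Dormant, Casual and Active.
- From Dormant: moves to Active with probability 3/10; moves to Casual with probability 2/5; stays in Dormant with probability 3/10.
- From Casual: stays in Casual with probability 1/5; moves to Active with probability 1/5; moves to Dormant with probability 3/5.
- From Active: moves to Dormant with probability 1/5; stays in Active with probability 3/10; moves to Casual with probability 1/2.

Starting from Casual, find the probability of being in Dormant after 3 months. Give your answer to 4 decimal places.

0.3860

Propagate the distribution vector 3 months from Casual.
After 0 months: (0.0000, 1.0000, 0.0000)
After 1 month: (0.6000, 0.2000, 0.2000)
After 2 months: (0.3400, 0.3800, 0.2800)
After 3 months: (0.3860, 0.3520, 0.2620)
P(in Dormant after 3 months) = 0.3860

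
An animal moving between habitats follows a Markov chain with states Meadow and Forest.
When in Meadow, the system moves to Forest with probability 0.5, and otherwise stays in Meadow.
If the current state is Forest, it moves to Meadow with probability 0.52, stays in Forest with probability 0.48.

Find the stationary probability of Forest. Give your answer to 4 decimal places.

Let the stationary distribution be π with π = πP and π_1 + π_2 = 1.
π_1 = 0.5·π_1 + 0.52·π_2
Solving with the normalization constraint gives π = (0.5098, 0.4902).
So the stationary probability of Forest is 0.4902.

0.4902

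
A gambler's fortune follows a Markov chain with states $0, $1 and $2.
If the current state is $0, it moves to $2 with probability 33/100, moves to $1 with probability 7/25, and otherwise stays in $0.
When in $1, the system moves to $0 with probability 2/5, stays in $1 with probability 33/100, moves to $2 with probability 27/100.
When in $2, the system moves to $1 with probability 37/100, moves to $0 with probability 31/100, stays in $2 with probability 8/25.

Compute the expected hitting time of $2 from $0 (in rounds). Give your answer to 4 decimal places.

Let t(s) be the expected number of rounds to first reach $2 from state s, with t($2) = 0. Conditioning on the first round:
t($0) = 1 + 0.39·t($0) + 0.28·t($1)
t($1) = 1 + 0.4·t($0) + 0.33·t($1)
Solving: t($0) = 3.2019, t($1) = 3.4041.
Expected rounds from $0 to $2: 3.2019.

3.2019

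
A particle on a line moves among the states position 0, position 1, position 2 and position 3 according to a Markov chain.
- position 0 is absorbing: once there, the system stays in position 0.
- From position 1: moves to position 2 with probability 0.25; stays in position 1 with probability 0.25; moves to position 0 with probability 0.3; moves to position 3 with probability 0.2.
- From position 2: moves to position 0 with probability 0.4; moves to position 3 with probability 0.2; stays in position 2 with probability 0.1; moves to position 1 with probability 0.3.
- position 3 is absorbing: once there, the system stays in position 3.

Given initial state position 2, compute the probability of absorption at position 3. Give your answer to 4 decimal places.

0.3500

Let h(s) be the probability of absorption at position 3 starting from transient state s. Then h(position 3) = 1 and h(position 0) = 0. By first-step analysis:
h(position 1) = 0.3·0 + 0.25·h(position 1) + 0.25·h(position 2) + 0.2·1
h(position 2) = 0.4·0 + 0.3·h(position 1) + 0.1·h(position 2) + 0.2·1
Solving: h(position 1) = 0.3833, h(position 2) = 0.3500.
Starting from position 2, the probability is 0.3500.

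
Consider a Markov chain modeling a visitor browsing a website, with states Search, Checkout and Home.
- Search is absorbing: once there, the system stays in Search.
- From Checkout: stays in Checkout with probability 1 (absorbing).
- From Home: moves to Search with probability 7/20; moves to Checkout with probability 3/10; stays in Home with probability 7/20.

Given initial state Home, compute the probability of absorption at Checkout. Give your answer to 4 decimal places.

Let h(s) be the probability of absorption at Checkout starting from transient state s. Then h(Checkout) = 1 and h(Search) = 0. By first-step analysis:
h(Home) = 0.35·0 + 0.3·1 + 0.35·h(Home)
Solving: h(Home) = 0.4615.
Starting from Home, the probability is 0.4615.

0.4615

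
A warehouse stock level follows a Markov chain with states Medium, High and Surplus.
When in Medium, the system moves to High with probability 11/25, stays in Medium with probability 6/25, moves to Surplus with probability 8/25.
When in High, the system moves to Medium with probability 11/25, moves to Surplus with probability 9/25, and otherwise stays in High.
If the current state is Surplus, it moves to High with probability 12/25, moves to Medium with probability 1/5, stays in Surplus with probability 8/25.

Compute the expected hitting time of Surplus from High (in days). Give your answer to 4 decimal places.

2.8958

Let t(s) be the expected number of days to first reach Surplus from state s, with t(Surplus) = 0. Conditioning on the first day:
t(Medium) = 1 + 0.24·t(Medium) + 0.44·t(High)
t(High) = 1 + 0.44·t(Medium) + 0.2·t(High)
Solving: t(Medium) = 2.9923, t(High) = 2.8958.
Expected days from High to Surplus: 2.8958.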